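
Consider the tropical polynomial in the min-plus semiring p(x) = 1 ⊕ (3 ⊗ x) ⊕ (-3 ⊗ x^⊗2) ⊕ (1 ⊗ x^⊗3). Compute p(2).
p(2) = 1

A tropical monomial a ⊗ x^⊗i evaluates to a + i · x. Evaluating each term at x = 2:
  Term 0 contributes 1 + 0 · 2 = 1
  Term 1 contributes 3 + 1 · 2 = 5
  Term 2 contributes -3 + 2 · 2 = 1
  Term 3 contributes 1 + 3 · 2 = 7
p(2) = ⊕ of these = min[1, 5, 1, 7] = 1.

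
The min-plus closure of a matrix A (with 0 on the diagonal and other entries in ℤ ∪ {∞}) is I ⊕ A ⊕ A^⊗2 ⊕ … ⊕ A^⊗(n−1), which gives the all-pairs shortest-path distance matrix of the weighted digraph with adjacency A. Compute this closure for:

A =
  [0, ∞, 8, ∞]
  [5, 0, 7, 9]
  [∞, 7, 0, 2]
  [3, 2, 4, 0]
Closure =
  [0, 12, 8, 10]
  [5, 0, 7, 9]
  [5, 4, 0, 2]
  [3, 2, 4, 0]

This is the Floyd-Warshall all-pairs shortest-path computation. For each intermediate vertex k = 0, 1, …, 3, update dist[i][j] ← min(dist[i][j], dist[i][k] + dist[k][j]). The final matrix gives, for each (i, j), the minimum total weight of any directed path from i to j (possibly empty when i = j).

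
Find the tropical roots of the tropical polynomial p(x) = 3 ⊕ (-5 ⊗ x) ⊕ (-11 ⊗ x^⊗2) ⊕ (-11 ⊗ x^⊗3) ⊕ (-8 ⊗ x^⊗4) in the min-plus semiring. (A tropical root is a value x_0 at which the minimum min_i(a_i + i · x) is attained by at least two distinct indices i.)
Roots: {-3, 0, 6, 8}

Each tropical root is a break point of the lower envelope of the lines y = a_i + i · x (there are 5 lines, with slopes 0, 1, ..., 4). Only the lines that attain the minimum somewhere contribute to roots; other lines are dominated. Here the surviving (envelope) indices are i = 4, i = 3, i = 2, i = 1, i = 0.
Intersections between consecutive envelope lines give the roots: for adjacent envelope indices i < j the intersection is x = (a_i − a_j) / (j − i). Reading off the sorted break points: {-3, 0, 6, 8}.
Verification: at each break x_0, at least two indices attain the minimum of min_i(a_i + i · x_0).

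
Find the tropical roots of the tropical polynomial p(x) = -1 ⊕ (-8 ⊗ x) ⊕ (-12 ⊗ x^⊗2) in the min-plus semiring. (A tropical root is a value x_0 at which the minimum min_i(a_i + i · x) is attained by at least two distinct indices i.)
Roots: {4, 7}

Each tropical root is a break point of the lower envelope of the lines y = a_i + i · x (there are 3 lines, with slopes 0, 1, ..., 2). Only the lines that attain the minimum somewhere contribute to roots; other lines are dominated. Here the surviving (envelope) indices are i = 2, i = 1, i = 0.
Intersections between consecutive envelope lines give the roots: for adjacent envelope indices i < j the intersection is x = (a_i − a_j) / (j − i). Reading off the sorted break points: {4, 7}.
Verification: at each break x_0, at least two indices attain the minimum of min_i(a_i + i · x_0).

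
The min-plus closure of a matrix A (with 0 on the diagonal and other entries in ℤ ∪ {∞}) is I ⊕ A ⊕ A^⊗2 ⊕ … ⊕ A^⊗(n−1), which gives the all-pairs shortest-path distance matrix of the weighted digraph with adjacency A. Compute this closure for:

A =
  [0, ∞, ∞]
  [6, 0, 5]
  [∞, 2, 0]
Closure =
  [0, ∞, ∞]
  [6, 0, 5]
  [8, 2, 0]

This is the Floyd-Warshall all-pairs shortest-path computation. For each intermediate vertex k = 0, 1, …, 2, update dist[i][j] ← min(dist[i][j], dist[i][k] + dist[k][j]). The final matrix gives, for each (i, j), the minimum total weight of any directed path from i to j (possibly empty when i = j).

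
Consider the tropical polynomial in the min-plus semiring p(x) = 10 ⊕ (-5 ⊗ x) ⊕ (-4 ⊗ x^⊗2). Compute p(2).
p(2) = -3

A tropical monomial a ⊗ x^⊗i evaluates to a + i · x. Evaluating each term at x = 2:
  Term 0 contributes 10 + 0 · 2 = 10
  Term 1 contributes -5 + 1 · 2 = -3
  Term 2 contributes -4 + 2 · 2 = 0
p(2) = ⊕ of these = min[10, -3, 0] = -3.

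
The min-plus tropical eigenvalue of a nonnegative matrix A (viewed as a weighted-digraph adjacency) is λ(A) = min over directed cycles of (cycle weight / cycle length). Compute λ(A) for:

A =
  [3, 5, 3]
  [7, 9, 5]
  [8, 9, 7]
λ(A) = 3

Enumerate directed cycles and compute their means (weight / length). Sample:
  cycle 0 → 0: weight = 3, length = 1, mean = 3/1 ≈ 3.000
  cycle 1 → 1: weight = 9, length = 1, mean = 9/1 ≈ 9.000
  cycle 2 → 2: weight = 7, length = 1, mean = 7/1 ≈ 7.000
  cycle 0 → 1 → 0: weight = 12, length = 2, mean = 12/2 ≈ 6.000
  cycle 0 → 2 → 0: weight = 11, length = 2, mean = 11/2 ≈ 5.500
  cycle 1 → 0 → 1: weight = 12, length = 2, mean = 12/2 ≈ 6.000
Minimum mean = 3.000, attained e.g. along the cycle 0 → 0 with weight 3 and length 1. So λ(A) = 3/1 = 3.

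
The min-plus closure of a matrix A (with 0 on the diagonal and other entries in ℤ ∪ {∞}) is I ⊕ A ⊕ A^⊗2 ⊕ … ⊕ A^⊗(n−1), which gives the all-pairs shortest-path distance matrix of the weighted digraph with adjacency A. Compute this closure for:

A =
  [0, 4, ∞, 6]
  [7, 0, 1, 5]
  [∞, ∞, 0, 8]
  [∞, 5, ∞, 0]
Closure =
  [0, 4, 5, 6]
  [7, 0, 1, 5]
  [20, 13, 0, 8]
  [12, 5, 6, 0]

This is the Floyd-Warshall all-pairs shortest-path computation. For each intermediate vertex k = 0, 1, …, 3, update dist[i][j] ← min(dist[i][j], dist[i][k] + dist[k][j]). The final matrix gives, for each (i, j), the minimum total weight of any directed path from i to j (possibly empty when i = j).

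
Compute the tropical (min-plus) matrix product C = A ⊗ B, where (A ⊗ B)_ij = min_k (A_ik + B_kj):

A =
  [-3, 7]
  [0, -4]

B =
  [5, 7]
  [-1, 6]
A ⊗ B =
  [2, 4]
  [-5, 2]

Apply the min-plus product entry-by-entry:
  C[0][0] = min over k of (A[0][0] + B[0][0] = -3 + 5 = 2, A[0][1] + B[1][0] = 7 + -1 = 6) = 2 (attained at k = 0)
  C[0][1] = min over k of (A[0][0] + B[0][1] = -3 + 7 = 4, A[0][1] + B[1][1] = 7 + 6 = 13) = 4 (attained at k = 0)
  C[1][0] = min over k of (A[1][0] + B[0][0] = 0 + 5 = 5, A[1][1] + B[1][0] = -4 + -1 = -5) = -5 (attained at k = 1)
  C[1][1] = min over k of (A[1][0] + B[0][1] = 0 + 7 = 7, A[1][1] + B[1][1] = -4 + 6 = 2) = 2 (attained at k = 1)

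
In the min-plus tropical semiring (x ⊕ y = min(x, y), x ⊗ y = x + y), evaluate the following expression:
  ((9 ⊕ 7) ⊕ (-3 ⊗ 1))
((9 ⊕ 7) ⊕ (-3 ⊗ 1)) = -2

Expand innermost to outermost. Recall ⊕ takes the minimum of its arguments and ⊗ takes their sum. Working out the expression ((9 ⊕ 7) ⊕ (-3 ⊗ 1)) gives -2.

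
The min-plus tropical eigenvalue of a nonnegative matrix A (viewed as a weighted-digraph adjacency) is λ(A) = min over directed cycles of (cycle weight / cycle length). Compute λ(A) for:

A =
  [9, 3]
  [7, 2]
λ(A) = 2

Enumerate directed cycles and compute their means (weight / length). Sample:
  cycle 0 → 0: weight = 9, length = 1, mean = 9/1 ≈ 9.000
  cycle 1 → 1: weight = 2, length = 1, mean = 2/1 ≈ 2.000
  cycle 0 → 1 → 0: weight = 10, length = 2, mean = 10/2 ≈ 5.000
  cycle 1 → 0 → 1: weight = 10, length = 2, mean = 10/2 ≈ 5.000
Minimum mean = 2.000, attained e.g. along the cycle 1 → 1 with weight 2 and length 1. So λ(A) = 2/1 = 2.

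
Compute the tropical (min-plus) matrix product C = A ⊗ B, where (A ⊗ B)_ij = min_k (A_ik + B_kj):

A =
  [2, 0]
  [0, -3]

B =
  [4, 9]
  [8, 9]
A ⊗ B =
  [6, 9]
  [4, 6]

Apply the min-plus product entry-by-entry:
  C[0][0] = min over k of (A[0][0] + B[0][0] = 2 + 4 = 6, A[0][1] + B[1][0] = 0 + 8 = 8) = 6 (attained at k = 0)
  C[0][1] = min over k of (A[0][0] + B[0][1] = 2 + 9 = 11, A[0][1] + B[1][1] = 0 + 9 = 9) = 9 (attained at k = 1)
  C[1][0] = min over k of (A[1][0] + B[0][0] = 0 + 4 = 4, A[1][1] + B[1][0] = -3 + 8 = 5) = 4 (attained at k = 0)
  C[1][1] = min over k of (A[1][0] + B[0][1] = 0 + 9 = 9, A[1][1] + B[1][1] = -3 + 9 = 6) = 6 (attained at k = 1)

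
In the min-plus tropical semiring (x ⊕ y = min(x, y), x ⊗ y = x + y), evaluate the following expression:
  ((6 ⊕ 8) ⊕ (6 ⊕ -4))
((6 ⊕ 8) ⊕ (6 ⊕ -4)) = -4

Expand innermost to outermost. Recall ⊕ takes the minimum of its arguments and ⊗ takes their sum. Working out the expression ((6 ⊕ 8) ⊕ (6 ⊕ -4)) gives -4.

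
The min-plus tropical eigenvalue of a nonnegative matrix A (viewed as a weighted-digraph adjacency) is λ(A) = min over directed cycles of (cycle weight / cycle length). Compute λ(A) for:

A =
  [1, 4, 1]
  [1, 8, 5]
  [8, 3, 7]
λ(A) = 1

Enumerate directed cycles and compute their means (weight / length). Sample:
  cycle 0 → 0: weight = 1, length = 1, mean = 1/1 ≈ 1.000
  cycle 1 → 1: weight = 8, length = 1, mean = 8/1 ≈ 8.000
  cycle 2 → 2: weight = 7, length = 1, mean = 7/1 ≈ 7.000
  cycle 0 → 1 → 0: weight = 5, length = 2, mean = 5/2 ≈ 2.500
  cycle 0 → 2 → 0: weight = 9, length = 2, mean = 9/2 ≈ 4.500
  cycle 1 → 0 → 1: weight = 5, length = 2, mean = 5/2 ≈ 2.500
Minimum mean = 1.000, attained e.g. along the cycle 0 → 0 with weight 1 and length 1. So λ(A) = 1/1 = 1.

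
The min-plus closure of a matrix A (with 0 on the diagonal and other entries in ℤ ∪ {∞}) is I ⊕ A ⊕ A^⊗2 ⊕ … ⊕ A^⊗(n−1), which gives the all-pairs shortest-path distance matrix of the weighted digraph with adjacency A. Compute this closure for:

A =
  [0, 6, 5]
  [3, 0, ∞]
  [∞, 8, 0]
Closure =
  [0, 6, 5]
  [3, 0, 8]
  [11, 8, 0]

This is the Floyd-Warshall all-pairs shortest-path computation. For each intermediate vertex k = 0, 1, …, 2, update dist[i][j] ← min(dist[i][j], dist[i][k] + dist[k][j]). The final matrix gives, for each (i, j), the minimum total weight of any directed path from i to j (possibly empty when i = j).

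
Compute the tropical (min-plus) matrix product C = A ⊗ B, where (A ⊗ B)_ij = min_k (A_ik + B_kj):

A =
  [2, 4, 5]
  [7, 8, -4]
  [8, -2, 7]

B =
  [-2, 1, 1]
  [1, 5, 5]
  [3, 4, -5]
A ⊗ B =
  [0, 3, 0]
  [-1, 0, -9]
  [-1, 3, 2]

Apply the min-plus product entry-by-entry:
  C[0][0] = min over k of (A[0][0] + B[0][0] = 2 + -2 = 0, A[0][1] + B[1][0] = 4 + 1 = 5, A[0][2] + B[2][0] = 5 + 3 = 8) = 0 (attained at k = 0)
  C[0][1] = min over k of (A[0][0] + B[0][1] = 2 + 1 = 3, A[0][1] + B[1][1] = 4 + 5 = 9, A[0][2] + B[2][1] = 5 + 4 = 9) = 3 (attained at k = 0)
  C[0][2] = min over k of (A[0][0] + B[0][2] = 2 + 1 = 3, A[0][1] + B[1][2] = 4 + 5 = 9, A[0][2] + B[2][2] = 5 + -5 = 0) = 0 (attained at k = 2)
  C[1][0] = min over k of (A[1][0] + B[0][0] = 7 + -2 = 5, A[1][1] + B[1][0] = 8 + 1 = 9, A[1][2] + B[2][0] = -4 + 3 = -1) = -1 (attained at k = 2)
  C[1][1] = min over k of (A[1][0] + B[0][1] = 7 + 1 = 8, A[1][1] + B[1][1] = 8 + 5 = 13, A[1][2] + B[2][1] = -4 + 4 = 0) = 0 (attained at k = 2)
  C[1][2] = min over k of (A[1][0] + B[0][2] = 7 + 1 = 8, A[1][1] + B[1][2] = 8 + 5 = 13, A[1][2] + B[2][2] = -4 + -5 = -9) = -9 (attained at k = 2)
  C[2][0] = min over k of (A[2][0] + B[0][0] = 8 + -2 = 6, A[2][1] + B[1][0] = -2 + 1 = -1, A[2][2] + B[2][0] = 7 + 3 = 10) = -1 (attained at k = 1)
  C[2][1] = min over k of (A[2][0] + B[0][1] = 8 + 1 = 9, A[2][1] + B[1][1] = -2 + 5 = 3, A[2][2] + B[2][1] = 7 + 4 = 11) = 3 (attained at k = 1)
  C[2][2] = min over k of (A[2][0] + B[0][2] = 8 + 1 = 9, A[2][1] + B[1][2] = -2 + 5 = 3, A[2][2] + B[2][2] = 7 + -5 = 2) = 2 (attained at k = 2)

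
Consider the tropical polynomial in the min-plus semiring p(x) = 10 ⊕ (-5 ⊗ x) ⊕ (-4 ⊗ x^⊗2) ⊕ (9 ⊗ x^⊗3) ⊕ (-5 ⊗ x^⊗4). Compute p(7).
p(7) = 2

A tropical monomial a ⊗ x^⊗i evaluates to a + i · x. Evaluating each term at x = 7:
  Term 0 contributes 10 + 0 · 7 = 10
  Term 1 contributes -5 + 1 · 7 = 2
  Term 2 contributes -4 + 2 · 7 = 10
  Term 3 contributes 9 + 3 · 7 = 30
  Term 4 contributes -5 + 4 · 7 = 23
p(7) = ⊕ of these = min[10, 2, 10, 30, 23] = 2.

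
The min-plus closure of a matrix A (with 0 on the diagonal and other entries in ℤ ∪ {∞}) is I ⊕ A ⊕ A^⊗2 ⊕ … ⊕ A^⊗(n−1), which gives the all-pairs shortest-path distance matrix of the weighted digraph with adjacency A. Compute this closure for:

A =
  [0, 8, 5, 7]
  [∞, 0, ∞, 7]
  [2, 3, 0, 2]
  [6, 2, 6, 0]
Closure =
  [0, 8, 5, 7]
  [13, 0, 13, 7]
  [2, 3, 0, 2]
  [6, 2, 6, 0]

This is the Floyd-Warshall all-pairs shortest-path computation. For each intermediate vertex k = 0, 1, …, 3, update dist[i][j] ← min(dist[i][j], dist[i][k] + dist[k][j]). The final matrix gives, for each (i, j), the minimum total weight of any directed path from i to j (possibly empty when i = j).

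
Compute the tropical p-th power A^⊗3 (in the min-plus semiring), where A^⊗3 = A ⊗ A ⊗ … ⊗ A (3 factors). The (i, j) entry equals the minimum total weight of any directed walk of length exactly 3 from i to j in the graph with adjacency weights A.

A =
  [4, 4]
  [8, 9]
A^⊗3 =
  [12, 12]
  [16, 16]

Each entry (A^⊗3)_ij equals the minimum over all length-3 walks i = v_0 → v_1 → … → v_3 = j of Σ_t A[v_t][v_{t+1}]. For example, for (i, j) = (0, 1) we minimise over 4 possible intermediate vertex sequences; the minimum is 12, attained along the walk 0 → 0 → 0 → 1.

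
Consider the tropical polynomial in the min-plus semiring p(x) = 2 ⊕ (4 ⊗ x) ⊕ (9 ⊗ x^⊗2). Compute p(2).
p(2) = 2

A tropical monomial a ⊗ x^⊗i evaluates to a + i · x. Evaluating each term at x = 2:
  Term 0 contributes 2 + 0 · 2 = 2
  Term 1 contributes 4 + 1 · 2 = 6
  Term 2 contributes 9 + 2 · 2 = 13
p(2) = ⊕ of these = min[2, 6, 13] = 2.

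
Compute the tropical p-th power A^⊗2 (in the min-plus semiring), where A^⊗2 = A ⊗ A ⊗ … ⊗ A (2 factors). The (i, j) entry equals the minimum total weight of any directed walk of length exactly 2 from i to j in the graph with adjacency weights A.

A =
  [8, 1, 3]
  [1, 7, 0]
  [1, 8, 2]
A^⊗2 =
  [2, 8, 1]
  [1, 2, 2]
  [3, 2, 4]

Each entry (A^⊗2)_ij equals the minimum over all length-2 walks i = v_0 → v_1 → … → v_2 = j of Σ_t A[v_t][v_{t+1}]. For example, for (i, j) = (0, 2) we minimise over 3 possible intermediate vertex sequences; the minimum is 1, attained along the walk 0 → 1 → 2.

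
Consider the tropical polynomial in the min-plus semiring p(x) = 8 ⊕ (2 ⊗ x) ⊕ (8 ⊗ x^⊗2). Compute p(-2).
p(-2) = 0

A tropical monomial a ⊗ x^⊗i evaluates to a + i · x. Evaluating each term at x = -2:
  Term 0 contributes 8 + 0 · -2 = 8
  Term 1 contributes 2 + 1 · -2 = 0
  Term 2 contributes 8 + 2 · -2 = 4
p(-2) = ⊕ of these = min[8, 0, 4] = 0.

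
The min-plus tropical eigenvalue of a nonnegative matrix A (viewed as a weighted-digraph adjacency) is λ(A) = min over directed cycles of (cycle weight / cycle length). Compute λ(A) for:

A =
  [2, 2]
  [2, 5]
λ(A) = 2

Enumerate directed cycles and compute their means (weight / length). Sample:
  cycle 0 → 0: weight = 2, length = 1, mean = 2/1 ≈ 2.000
  cycle 1 → 1: weight = 5, length = 1, mean = 5/1 ≈ 5.000
  cycle 0 → 1 → 0: weight = 4, length = 2, mean = 4/2 ≈ 2.000
  cycle 1 → 0 → 1: weight = 4, length = 2, mean = 4/2 ≈ 2.000
Minimum mean = 2.000, attained e.g. along the cycle 0 → 0 with weight 2 and length 1. So λ(A) = 2/1 = 2.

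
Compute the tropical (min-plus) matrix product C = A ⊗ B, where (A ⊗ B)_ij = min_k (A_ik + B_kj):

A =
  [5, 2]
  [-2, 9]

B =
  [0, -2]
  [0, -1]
A ⊗ B =
  [2, 1]
  [-2, -4]

Apply the min-plus product entry-by-entry:
  C[0][0] = min over k of (A[0][0] + B[0][0] = 5 + 0 = 5, A[0][1] + B[1][0] = 2 + 0 = 2) = 2 (attained at k = 1)
  C[0][1] = min over k of (A[0][0] + B[0][1] = 5 + -2 = 3, A[0][1] + B[1][1] = 2 + -1 = 1) = 1 (attained at k = 1)
  C[1][0] = min over k of (A[1][0] + B[0][0] = -2 + 0 = -2, A[1][1] + B[1][0] = 9 + 0 = 9) = -2 (attained at k = 0)
  C[1][1] = min over k of (A[1][0] + B[0][1] = -2 + -2 = -4, A[1][1] + B[1][1] = 9 + -1 = 8) = -4 (attained at k = 0)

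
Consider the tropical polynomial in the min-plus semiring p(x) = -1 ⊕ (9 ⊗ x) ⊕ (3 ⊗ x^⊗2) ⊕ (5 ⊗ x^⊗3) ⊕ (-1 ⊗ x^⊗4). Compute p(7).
p(7) = -1

A tropical monomial a ⊗ x^⊗i evaluates to a + i · x. Evaluating each term at x = 7:
  Term 0 contributes -1 + 0 · 7 = -1
  Term 1 contributes 9 + 1 · 7 = 16
  Term 2 contributes 3 + 2 · 7 = 17
  Term 3 contributes 5 + 3 · 7 = 26
  Term 4 contributes -1 + 4 · 7 = 27
p(7) = ⊕ of these = min[-1, 16, 17, 26, 27] = -1.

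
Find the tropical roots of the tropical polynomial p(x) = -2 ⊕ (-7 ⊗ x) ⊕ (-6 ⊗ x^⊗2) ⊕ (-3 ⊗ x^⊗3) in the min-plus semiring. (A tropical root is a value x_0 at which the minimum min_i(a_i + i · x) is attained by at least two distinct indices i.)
Roots: {-3, -1, 5}

Each tropical root is a break point of the lower envelope of the lines y = a_i + i · x (there are 4 lines, with slopes 0, 1, ..., 3). Only the lines that attain the minimum somewhere contribute to roots; other lines are dominated. Here the surviving (envelope) indices are i = 3, i = 2, i = 1, i = 0.
Intersections between consecutive envelope lines give the roots: for adjacent envelope indices i < j the intersection is x = (a_i − a_j) / (j − i). Reading off the sorted break points: {-3, -1, 5}.
Verification: at each break x_0, at least two indices attain the minimum of min_i(a_i + i · x_0).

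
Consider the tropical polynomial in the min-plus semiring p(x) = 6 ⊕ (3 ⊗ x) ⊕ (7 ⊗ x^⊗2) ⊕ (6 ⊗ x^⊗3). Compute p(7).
p(7) = 6

A tropical monomial a ⊗ x^⊗i evaluates to a + i · x. Evaluating each term at x = 7:
  Term 0 contributes 6 + 0 · 7 = 6
  Term 1 contributes 3 + 1 · 7 = 10
  Term 2 contributes 7 + 2 · 7 = 21
  Term 3 contributes 6 + 3 · 7 = 27
p(7) = ⊕ of these = min[6, 10, 21, 27] = 6.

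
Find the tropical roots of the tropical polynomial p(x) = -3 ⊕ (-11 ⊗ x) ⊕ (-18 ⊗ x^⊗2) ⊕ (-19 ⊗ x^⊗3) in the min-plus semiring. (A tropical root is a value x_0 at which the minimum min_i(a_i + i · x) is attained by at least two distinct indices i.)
Roots: {1, 7, 8}

Each tropical root is a break point of the lower envelope of the lines y = a_i + i · x (there are 4 lines, with slopes 0, 1, ..., 3). Only the lines that attain the minimum somewhere contribute to roots; other lines are dominated. Here the surviving (envelope) indices are i = 3, i = 2, i = 1, i = 0.
Intersections between consecutive envelope lines give the roots: for adjacent envelope indices i < j the intersection is x = (a_i − a_j) / (j − i). Reading off the sorted break points: {1, 7, 8}.
Verification: at each break x_0, at least two indices attain the minimum of min_i(a_i + i · x_0).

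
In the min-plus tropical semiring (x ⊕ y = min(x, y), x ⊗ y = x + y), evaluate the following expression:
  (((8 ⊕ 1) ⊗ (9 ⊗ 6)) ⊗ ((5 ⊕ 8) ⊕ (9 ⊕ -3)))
(((8 ⊕ 1) ⊗ (9 ⊗ 6)) ⊗ ((5 ⊕ 8) ⊕ (9 ⊕ -3))) = 13

Expand innermost to outermost. Recall ⊕ takes the minimum of its arguments and ⊗ takes their sum. Working out the expression (((8 ⊕ 1) ⊗ (9 ⊗ 6)) ⊗ ((5 ⊕ 8) ⊕ (9 ⊕ -3))) gives 13.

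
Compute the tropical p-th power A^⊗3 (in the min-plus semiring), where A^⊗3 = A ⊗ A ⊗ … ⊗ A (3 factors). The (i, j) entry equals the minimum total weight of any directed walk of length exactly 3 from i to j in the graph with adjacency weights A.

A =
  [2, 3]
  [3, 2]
A^⊗3 =
  [6, 7]
  [7, 6]

Each entry (A^⊗3)_ij equals the minimum over all length-3 walks i = v_0 → v_1 → … → v_3 = j of Σ_t A[v_t][v_{t+1}]. For example, for (i, j) = (0, 1) we minimise over 4 possible intermediate vertex sequences; the minimum is 7, attained along the walk 0 → 0 → 0 → 1.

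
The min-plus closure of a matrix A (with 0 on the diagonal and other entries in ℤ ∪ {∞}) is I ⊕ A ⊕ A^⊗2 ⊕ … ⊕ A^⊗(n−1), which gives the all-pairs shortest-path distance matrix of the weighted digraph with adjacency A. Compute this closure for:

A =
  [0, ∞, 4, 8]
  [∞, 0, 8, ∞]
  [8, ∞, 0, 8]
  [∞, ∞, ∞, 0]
Closure =
  [0, ∞, 4, 8]
  [16, 0, 8, 16]
  [8, ∞, 0, 8]
  [∞, ∞, ∞, 0]

This is the Floyd-Warshall all-pairs shortest-path computation. For each intermediate vertex k = 0, 1, …, 3, update dist[i][j] ← min(dist[i][j], dist[i][k] + dist[k][j]). The final matrix gives, for each (i, j), the minimum total weight of any directed path from i to j (possibly empty when i = j).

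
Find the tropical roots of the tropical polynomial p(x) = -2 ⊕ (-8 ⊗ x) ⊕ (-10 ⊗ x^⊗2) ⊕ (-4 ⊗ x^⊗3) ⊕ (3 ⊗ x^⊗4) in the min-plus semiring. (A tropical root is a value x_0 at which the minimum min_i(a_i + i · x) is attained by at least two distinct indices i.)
Roots: {-7, -6, 2, 6}

Each tropical root is a break point of the lower envelope of the lines y = a_i + i · x (there are 5 lines, with slopes 0, 1, ..., 4). Only the lines that attain the minimum somewhere contribute to roots; other lines are dominated. Here the surviving (envelope) indices are i = 4, i = 3, i = 2, i = 1, i = 0.
Intersections between consecutive envelope lines give the roots: for adjacent envelope indices i < j the intersection is x = (a_i − a_j) / (j − i). Reading off the sorted break points: {-7, -6, 2, 6}.
Verification: at each break x_0, at least two indices attain the minimum of min_i(a_i + i · x_0).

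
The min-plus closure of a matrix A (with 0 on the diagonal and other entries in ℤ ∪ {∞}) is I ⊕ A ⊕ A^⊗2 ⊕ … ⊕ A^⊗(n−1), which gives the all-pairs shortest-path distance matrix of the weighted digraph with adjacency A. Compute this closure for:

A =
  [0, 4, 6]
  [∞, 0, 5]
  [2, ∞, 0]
Closure =
  [0, 4, 6]
  [7, 0, 5]
  [2, 6, 0]

This is the Floyd-Warshall all-pairs shortest-path computation. For each intermediate vertex k = 0, 1, …, 2, update dist[i][j] ← min(dist[i][j], dist[i][k] + dist[k][j]). The final matrix gives, for each (i, j), the minimum total weight of any directed path from i to j (possibly empty when i = j).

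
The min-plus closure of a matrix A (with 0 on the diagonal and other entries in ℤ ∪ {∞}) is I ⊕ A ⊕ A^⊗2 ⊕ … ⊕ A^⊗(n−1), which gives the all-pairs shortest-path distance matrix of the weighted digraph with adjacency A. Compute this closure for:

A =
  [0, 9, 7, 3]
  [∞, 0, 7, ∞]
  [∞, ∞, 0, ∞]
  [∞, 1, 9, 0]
Closure =
  [0, 4, 7, 3]
  [∞, 0, 7, ∞]
  [∞, ∞, 0, ∞]
  [∞, 1, 8, 0]

This is the Floyd-Warshall all-pairs shortest-path computation. For each intermediate vertex k = 0, 1, …, 3, update dist[i][j] ← min(dist[i][j], dist[i][k] + dist[k][j]). The final matrix gives, for each (i, j), the minimum total weight of any directed path from i to j (possibly empty when i = j).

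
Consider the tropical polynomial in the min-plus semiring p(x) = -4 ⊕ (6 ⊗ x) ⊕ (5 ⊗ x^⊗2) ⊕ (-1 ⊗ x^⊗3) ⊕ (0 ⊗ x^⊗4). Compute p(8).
p(8) = -4

A tropical monomial a ⊗ x^⊗i evaluates to a + i · x. Evaluating each term at x = 8:
  Term 0 contributes -4 + 0 · 8 = -4
  Term 1 contributes 6 + 1 · 8 = 14
  Term 2 contributes 5 + 2 · 8 = 21
  Term 3 contributes -1 + 3 · 8 = 23
  Term 4 contributes 0 + 4 · 8 = 32
p(8) = ⊕ of these = min[-4, 14, 21, 23, 32] = -4.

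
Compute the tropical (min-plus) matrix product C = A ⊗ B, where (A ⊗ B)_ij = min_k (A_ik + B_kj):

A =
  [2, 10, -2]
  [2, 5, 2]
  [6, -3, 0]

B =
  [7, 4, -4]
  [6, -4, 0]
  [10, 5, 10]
A ⊗ B =
  [8, 3, -2]
  [9, 1, -2]
  [3, -7, -3]

Apply the min-plus product entry-by-entry:
  C[0][0] = min over k of (A[0][0] + B[0][0] = 2 + 7 = 9, A[0][1] + B[1][0] = 10 + 6 = 16, A[0][2] + B[2][0] = -2 + 10 = 8) = 8 (attained at k = 2)
  C[0][1] = min over k of (A[0][0] + B[0][1] = 2 + 4 = 6, A[0][1] + B[1][1] = 10 + -4 = 6, A[0][2] + B[2][1] = -2 + 5 = 3) = 3 (attained at k = 2)
  C[0][2] = min over k of (A[0][0] + B[0][2] = 2 + -4 = -2, A[0][1] + B[1][2] = 10 + 0 = 10, A[0][2] + B[2][2] = -2 + 10 = 8) = -2 (attained at k = 0)
  C[1][0] = min over k of (A[1][0] + B[0][0] = 2 + 7 = 9, A[1][1] + B[1][0] = 5 + 6 = 11, A[1][2] + B[2][0] = 2 + 10 = 12) = 9 (attained at k = 0)
  C[1][1] = min over k of (A[1][0] + B[0][1] = 2 + 4 = 6, A[1][1] + B[1][1] = 5 + -4 = 1, A[1][2] + B[2][1] = 2 + 5 = 7) = 1 (attained at k = 1)
  C[1][2] = min over k of (A[1][0] + B[0][2] = 2 + -4 = -2, A[1][1] + B[1][2] = 5 + 0 = 5, A[1][2] + B[2][2] = 2 + 10 = 12) = -2 (attained at k = 0)
  C[2][0] = min over k of (A[2][0] + B[0][0] = 6 + 7 = 13, A[2][1] + B[1][0] = -3 + 6 = 3, A[2][2] + B[2][0] = 0 + 10 = 10) = 3 (attained at k = 1)
  C[2][1] = min over k of (A[2][0] + B[0][1] = 6 + 4 = 10, A[2][1] + B[1][1] = -3 + -4 = -7, A[2][2] + B[2][1] = 0 + 5 = 5) = -7 (attained at k = 1)
  C[2][2] = min over k of (A[2][0] + B[0][2] = 6 + -4 = 2, A[2][1] + B[1][2] = -3 + 0 = -3, A[2][2] + B[2][2] = 0 + 10 = 10) = -3 (attained at k = 1)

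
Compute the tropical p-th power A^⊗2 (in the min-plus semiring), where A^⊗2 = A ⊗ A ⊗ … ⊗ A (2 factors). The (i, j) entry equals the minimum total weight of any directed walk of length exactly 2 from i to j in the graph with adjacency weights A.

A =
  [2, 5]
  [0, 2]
A^⊗2 =
  [4, 7]
  [2, 4]

Each entry (A^⊗2)_ij equals the minimum over all length-2 walks i = v_0 → v_1 → … → v_2 = j of Σ_t A[v_t][v_{t+1}]. For example, for (i, j) = (0, 1) we minimise over 2 possible intermediate vertex sequences; the minimum is 7, attained along the walk 0 → 0 → 1.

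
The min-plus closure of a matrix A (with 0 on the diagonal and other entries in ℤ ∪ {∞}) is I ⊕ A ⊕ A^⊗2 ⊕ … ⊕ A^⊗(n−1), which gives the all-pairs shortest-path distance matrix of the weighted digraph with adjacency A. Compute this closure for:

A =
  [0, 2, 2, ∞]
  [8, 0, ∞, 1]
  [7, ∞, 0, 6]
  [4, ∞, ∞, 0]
Closure =
  [0, 2, 2, 3]
  [5, 0, 7, 1]
  [7, 9, 0, 6]
  [4, 6, 6, 0]

This is the Floyd-Warshall all-pairs shortest-path computation. For each intermediate vertex k = 0, 1, …, 3, update dist[i][j] ← min(dist[i][j], dist[i][k] + dist[k][j]). The final matrix gives, for each (i, j), the minimum total weight of any directed path from i to j (possibly empty when i = j).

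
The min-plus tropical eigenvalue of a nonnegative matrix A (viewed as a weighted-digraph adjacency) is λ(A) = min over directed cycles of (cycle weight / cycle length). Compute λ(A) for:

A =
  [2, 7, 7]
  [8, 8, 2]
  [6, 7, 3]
λ(A) = 2

Enumerate directed cycles and compute their means (weight / length). Sample:
  cycle 0 → 0: weight = 2, length = 1, mean = 2/1 ≈ 2.000
  cycle 1 → 1: weight = 8, length = 1, mean = 8/1 ≈ 8.000
  cycle 2 → 2: weight = 3, length = 1, mean = 3/1 ≈ 3.000
  cycle 0 → 1 → 0: weight = 15, length = 2, mean = 15/2 ≈ 7.500
  cycle 0 → 2 → 0: weight = 13, length = 2, mean = 13/2 ≈ 6.500
  cycle 1 → 0 → 1: weight = 15, length = 2, mean = 15/2 ≈ 7.500
Minimum mean = 2.000, attained e.g. along the cycle 0 → 0 with weight 2 and length 1. So λ(A) = 2/1 = 2.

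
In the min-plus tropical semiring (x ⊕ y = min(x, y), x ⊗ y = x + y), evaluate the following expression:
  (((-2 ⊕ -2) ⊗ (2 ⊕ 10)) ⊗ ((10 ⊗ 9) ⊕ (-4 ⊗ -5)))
(((-2 ⊕ -2) ⊗ (2 ⊕ 10)) ⊗ ((10 ⊗ 9) ⊕ (-4 ⊗ -5))) = -9

Expand innermost to outermost. Recall ⊕ takes the minimum of its arguments and ⊗ takes their sum. Working out the expression (((-2 ⊕ -2) ⊗ (2 ⊕ 10)) ⊗ ((10 ⊗ 9) ⊕ (-4 ⊗ -5))) gives -9.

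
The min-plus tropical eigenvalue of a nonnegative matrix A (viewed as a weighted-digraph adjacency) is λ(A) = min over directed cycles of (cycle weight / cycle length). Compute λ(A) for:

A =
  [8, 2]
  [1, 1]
λ(A) = 1

Enumerate directed cycles and compute their means (weight / length). Sample:
  cycle 0 → 0: weight = 8, length = 1, mean = 8/1 ≈ 8.000
  cycle 1 → 1: weight = 1, length = 1, mean = 1/1 ≈ 1.000
  cycle 0 → 1 → 0: weight = 3, length = 2, mean = 3/2 ≈ 1.500
  cycle 1 → 0 → 1: weight = 3, length = 2, mean = 3/2 ≈ 1.500
Minimum mean = 1.000, attained e.g. along the cycle 1 → 1 with weight 1 and length 1. So λ(A) = 1/1 = 1.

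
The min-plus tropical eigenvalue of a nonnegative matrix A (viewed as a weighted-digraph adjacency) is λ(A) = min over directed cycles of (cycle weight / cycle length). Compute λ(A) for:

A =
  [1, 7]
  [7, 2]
λ(A) = 1

Enumerate directed cycles and compute their means (weight / length). Sample:
  cycle 0 → 0: weight = 1, length = 1, mean = 1/1 ≈ 1.000
  cycle 1 → 1: weight = 2, length = 1, mean = 2/1 ≈ 2.000
  cycle 0 → 1 → 0: weight = 14, length = 2, mean = 14/2 ≈ 7.000
  cycle 1 → 0 → 1: weight = 14, length = 2, mean = 14/2 ≈ 7.000
Minimum mean = 1.000, attained e.g. along the cycle 0 → 0 with weight 1 and length 1. So λ(A) = 1/1 = 1.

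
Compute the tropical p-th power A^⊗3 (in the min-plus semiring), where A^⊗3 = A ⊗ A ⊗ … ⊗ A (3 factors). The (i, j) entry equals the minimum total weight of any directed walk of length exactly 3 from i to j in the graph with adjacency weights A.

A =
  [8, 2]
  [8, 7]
A^⊗3 =
  [17, 12]
  [18, 17]

Each entry (A^⊗3)_ij equals the minimum over all length-3 walks i = v_0 → v_1 → … → v_3 = j of Σ_t A[v_t][v_{t+1}]. For example, for (i, j) = (0, 1) we minimise over 4 possible intermediate vertex sequences; the minimum is 12, attained along the walk 0 → 1 → 0 → 1.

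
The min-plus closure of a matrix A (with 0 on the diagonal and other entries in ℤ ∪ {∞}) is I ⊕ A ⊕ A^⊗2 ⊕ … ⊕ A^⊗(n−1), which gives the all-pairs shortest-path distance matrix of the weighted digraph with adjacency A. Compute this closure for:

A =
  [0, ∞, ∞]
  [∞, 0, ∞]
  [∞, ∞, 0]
Closure =
  [0, ∞, ∞]
  [∞, 0, ∞]
  [∞, ∞, 0]

This is the Floyd-Warshall all-pairs shortest-path computation. For each intermediate vertex k = 0, 1, …, 2, update dist[i][j] ← min(dist[i][j], dist[i][k] + dist[k][j]). The final matrix gives, for each (i, j), the minimum total weight of any directed path from i to j (possibly empty when i = j).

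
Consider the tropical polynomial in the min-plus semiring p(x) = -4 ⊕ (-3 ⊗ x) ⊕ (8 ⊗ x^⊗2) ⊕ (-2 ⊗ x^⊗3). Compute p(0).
p(0) = -4

A tropical monomial a ⊗ x^⊗i evaluates to a + i · x. Evaluating each term at x = 0:
  Term 0 contributes -4 + 0 · 0 = -4
  Term 1 contributes -3 + 1 · 0 = -3
  Term 2 contributes 8 + 2 · 0 = 8
  Term 3 contributes -2 + 3 · 0 = -2
p(0) = ⊕ of these = min[-4, -3, 8, -2] = -4.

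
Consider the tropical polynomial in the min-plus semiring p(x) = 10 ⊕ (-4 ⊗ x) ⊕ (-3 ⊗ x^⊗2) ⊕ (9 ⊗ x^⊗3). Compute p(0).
p(0) = -4

A tropical monomial a ⊗ x^⊗i evaluates to a + i · x. Evaluating each term at x = 0:
  Term 0 contributes 10 + 0 · 0 = 10
  Term 1 contributes -4 + 1 · 0 = -4
  Term 2 contributes -3 + 2 · 0 = -3
  Term 3 contributes 9 + 3 · 0 = 9
p(0) = ⊕ of these = min[10, -4, -3, 9] = -4.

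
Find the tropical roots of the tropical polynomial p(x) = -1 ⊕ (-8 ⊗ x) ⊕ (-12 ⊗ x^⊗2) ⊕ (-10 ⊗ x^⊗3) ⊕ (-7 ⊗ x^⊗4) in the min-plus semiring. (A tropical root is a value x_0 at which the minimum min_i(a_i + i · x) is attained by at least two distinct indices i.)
Roots: {-3, -2, 4, 7}

Each tropical root is a break point of the lower envelope of the lines y = a_i + i · x (there are 5 lines, with slopes 0, 1, ..., 4). Only the lines that attain the minimum somewhere contribute to roots; other lines are dominated. Here the surviving (envelope) indices are i = 4, i = 3, i = 2, i = 1, i = 0.
Intersections between consecutive envelope lines give the roots: for adjacent envelope indices i < j the intersection is x = (a_i − a_j) / (j − i). Reading off the sorted break points: {-3, -2, 4, 7}.
Verification: at each break x_0, at least two indices attain the minimum of min_i(a_i + i · x_0).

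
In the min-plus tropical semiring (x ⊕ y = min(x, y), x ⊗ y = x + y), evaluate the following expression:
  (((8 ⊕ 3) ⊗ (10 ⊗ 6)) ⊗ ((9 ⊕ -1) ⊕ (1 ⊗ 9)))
(((8 ⊕ 3) ⊗ (10 ⊗ 6)) ⊗ ((9 ⊕ -1) ⊕ (1 ⊗ 9))) = 18

Expand innermost to outermost. Recall ⊕ takes the minimum of its arguments and ⊗ takes their sum. Working out the expression (((8 ⊕ 3) ⊗ (10 ⊗ 6)) ⊗ ((9 ⊕ -1) ⊕ (1 ⊗ 9))) gives 18.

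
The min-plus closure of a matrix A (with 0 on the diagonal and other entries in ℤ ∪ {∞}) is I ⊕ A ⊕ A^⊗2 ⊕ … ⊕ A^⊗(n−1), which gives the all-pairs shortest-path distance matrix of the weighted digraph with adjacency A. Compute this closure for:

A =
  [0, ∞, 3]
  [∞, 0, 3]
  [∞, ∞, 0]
Closure =
  [0, ∞, 3]
  [∞, 0, 3]
  [∞, ∞, 0]

This is the Floyd-Warshall all-pairs shortest-path computation. For each intermediate vertex k = 0, 1, …, 2, update dist[i][j] ← min(dist[i][j], dist[i][k] + dist[k][j]). The final matrix gives, for each (i, j), the minimum total weight of any directed path from i to j (possibly empty when i = j).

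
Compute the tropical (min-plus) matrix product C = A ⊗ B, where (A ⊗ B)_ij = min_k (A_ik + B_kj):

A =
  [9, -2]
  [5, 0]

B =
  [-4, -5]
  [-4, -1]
A ⊗ B =
  [-6, -3]
  [-4, -1]

Apply the min-plus product entry-by-entry:
  C[0][0] = min over k of (A[0][0] + B[0][0] = 9 + -4 = 5, A[0][1] + B[1][0] = -2 + -4 = -6) = -6 (attained at k = 1)
  C[0][1] = min over k of (A[0][0] + B[0][1] = 9 + -5 = 4, A[0][1] + B[1][1] = -2 + -1 = -3) = -3 (attained at k = 1)
  C[1][0] = min over k of (A[1][0] + B[0][0] = 5 + -4 = 1, A[1][1] + B[1][0] = 0 + -4 = -4) = -4 (attained at k = 1)
  C[1][1] = min over k of (A[1][0] + B[0][1] = 5 + -5 = 0, A[1][1] + B[1][1] = 0 + -1 = -1) = -1 (attained at k = 1)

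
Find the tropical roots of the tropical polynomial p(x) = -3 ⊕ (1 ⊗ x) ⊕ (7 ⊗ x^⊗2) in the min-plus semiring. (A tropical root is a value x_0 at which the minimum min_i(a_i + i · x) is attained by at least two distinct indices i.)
Roots: {-6, -4}

Each tropical root is a break point of the lower envelope of the lines y = a_i + i · x (there are 3 lines, with slopes 0, 1, ..., 2). Only the lines that attain the minimum somewhere contribute to roots; other lines are dominated. Here the surviving (envelope) indices are i = 2, i = 1, i = 0.
Intersections between consecutive envelope lines give the roots: for adjacent envelope indices i < j the intersection is x = (a_i − a_j) / (j − i). Reading off the sorted break points: {-6, -4}.
Verification: at each break x_0, at least two indices attain the minimum of min_i(a_i + i · x_0).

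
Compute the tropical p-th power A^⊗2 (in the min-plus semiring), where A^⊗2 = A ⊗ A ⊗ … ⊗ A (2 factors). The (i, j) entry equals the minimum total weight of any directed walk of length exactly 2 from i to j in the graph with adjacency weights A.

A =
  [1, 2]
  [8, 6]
A^⊗2 =
  [2, 3]
  [9, 10]

Each entry (A^⊗2)_ij equals the minimum over all length-2 walks i = v_0 → v_1 → … → v_2 = j of Σ_t A[v_t][v_{t+1}]. For example, for (i, j) = (0, 1) we minimise over 2 possible intermediate vertex sequences; the minimum is 3, attained along the walk 0 → 0 → 1.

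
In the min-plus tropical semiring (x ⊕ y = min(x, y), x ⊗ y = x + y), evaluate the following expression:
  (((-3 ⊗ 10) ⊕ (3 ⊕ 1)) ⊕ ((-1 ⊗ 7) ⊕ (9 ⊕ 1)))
(((-3 ⊗ 10) ⊕ (3 ⊕ 1)) ⊕ ((-1 ⊗ 7) ⊕ (9 ⊕ 1))) = 1

Expand innermost to outermost. Recall ⊕ takes the minimum of its arguments and ⊗ takes their sum. Working out the expression (((-3 ⊗ 10) ⊕ (3 ⊕ 1)) ⊕ ((-1 ⊗ 7) ⊕ (9 ⊕ 1))) gives 1.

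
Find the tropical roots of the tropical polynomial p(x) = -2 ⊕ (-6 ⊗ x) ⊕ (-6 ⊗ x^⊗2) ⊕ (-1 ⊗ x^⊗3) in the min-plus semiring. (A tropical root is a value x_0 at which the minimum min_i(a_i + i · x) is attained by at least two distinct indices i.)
Roots: {-5, 0, 4}

Each tropical root is a break point of the lower envelope of the lines y = a_i + i · x (there are 4 lines, with slopes 0, 1, ..., 3). Only the lines that attain the minimum somewhere contribute to roots; other lines are dominated. Here the surviving (envelope) indices are i = 3, i = 2, i = 1, i = 0.
Intersections between consecutive envelope lines give the roots: for adjacent envelope indices i < j the intersection is x = (a_i − a_j) / (j − i). Reading off the sorted break points: {-5, 0, 4}.
Verification: at each break x_0, at least two indices attain the minimum of min_i(a_i + i · x_0).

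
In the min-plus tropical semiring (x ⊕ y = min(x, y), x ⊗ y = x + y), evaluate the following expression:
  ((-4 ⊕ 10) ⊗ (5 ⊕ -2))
((-4 ⊕ 10) ⊗ (5 ⊕ -2)) = -6

Expand innermost to outermost. Recall ⊕ takes the minimum of its arguments and ⊗ takes their sum. Working out the expression ((-4 ⊕ 10) ⊗ (5 ⊕ -2)) gives -6.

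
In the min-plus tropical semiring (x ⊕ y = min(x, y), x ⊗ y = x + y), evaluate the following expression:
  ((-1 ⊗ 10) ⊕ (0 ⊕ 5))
((-1 ⊗ 10) ⊕ (0 ⊕ 5)) = 0

Expand innermost to outermost. Recall ⊕ takes the minimum of its arguments and ⊗ takes their sum. Working out the expression ((-1 ⊗ 10) ⊕ (0 ⊕ 5)) gives 0.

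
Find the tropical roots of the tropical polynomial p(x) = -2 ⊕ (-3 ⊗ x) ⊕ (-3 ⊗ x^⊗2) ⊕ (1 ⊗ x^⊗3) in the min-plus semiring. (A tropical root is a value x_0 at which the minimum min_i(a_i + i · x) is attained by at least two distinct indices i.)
Roots: {-4, 0, 1}

Each tropical root is a break point of the lower envelope of the lines y = a_i + i · x (there are 4 lines, with slopes 0, 1, ..., 3). Only the lines that attain the minimum somewhere contribute to roots; other lines are dominated. Here the surviving (envelope) indices are i = 3, i = 2, i = 1, i = 0.
Intersections between consecutive envelope lines give the roots: for adjacent envelope indices i < j the intersection is x = (a_i − a_j) / (j − i). Reading off the sorted break points: {-4, 0, 1}.
Verification: at each break x_0, at least two indices attain the minimum of min_i(a_i + i · x_0).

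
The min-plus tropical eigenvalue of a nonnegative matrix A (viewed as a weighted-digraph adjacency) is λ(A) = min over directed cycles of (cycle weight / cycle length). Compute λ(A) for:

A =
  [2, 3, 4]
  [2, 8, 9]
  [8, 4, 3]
λ(A) = 2

Enumerate directed cycles and compute their means (weight / length). Sample:
  cycle 0 → 0: weight = 2, length = 1, mean = 2/1 ≈ 2.000
  cycle 1 → 1: weight = 8, length = 1, mean = 8/1 ≈ 8.000
  cycle 2 → 2: weight = 3, length = 1, mean = 3/1 ≈ 3.000
  cycle 0 → 1 → 0: weight = 5, length = 2, mean = 5/2 ≈ 2.500
  cycle 0 → 2 → 0: weight = 12, length = 2, mean = 12/2 ≈ 6.000
  cycle 1 → 0 → 1: weight = 5, length = 2, mean = 5/2 ≈ 2.500
Minimum mean = 2.000, attained e.g. along the cycle 0 → 0 with weight 2 and length 1. So λ(A) = 2/1 = 2.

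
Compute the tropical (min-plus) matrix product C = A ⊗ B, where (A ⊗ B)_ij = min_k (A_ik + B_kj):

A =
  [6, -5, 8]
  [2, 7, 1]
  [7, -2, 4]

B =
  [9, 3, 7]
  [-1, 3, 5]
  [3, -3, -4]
A ⊗ B =
  [-6, -2, 0]
  [4, -2, -3]
  [-3, 1, 0]

Apply the min-plus product entry-by-entry:
  C[0][0] = min over k of (A[0][0] + B[0][0] = 6 + 9 = 15, A[0][1] + B[1][0] = -5 + -1 = -6, A[0][2] + B[2][0] = 8 + 3 = 11) = -6 (attained at k = 1)
  C[0][1] = min over k of (A[0][0] + B[0][1] = 6 + 3 = 9, A[0][1] + B[1][1] = -5 + 3 = -2, A[0][2] + B[2][1] = 8 + -3 = 5) = -2 (attained at k = 1)
  C[0][2] = min over k of (A[0][0] + B[0][2] = 6 + 7 = 13, A[0][1] + B[1][2] = -5 + 5 = 0, A[0][2] + B[2][2] = 8 + -4 = 4) = 0 (attained at k = 1)
  C[1][0] = min over k of (A[1][0] + B[0][0] = 2 + 9 = 11, A[1][1] + B[1][0] = 7 + -1 = 6, A[1][2] + B[2][0] = 1 + 3 = 4) = 4 (attained at k = 2)
  C[1][1] = min over k of (A[1][0] + B[0][1] = 2 + 3 = 5, A[1][1] + B[1][1] = 7 + 3 = 10, A[1][2] + B[2][1] = 1 + -3 = -2) = -2 (attained at k = 2)
  C[1][2] = min over k of (A[1][0] + B[0][2] = 2 + 7 = 9, A[1][1] + B[1][2] = 7 + 5 = 12, A[1][2] + B[2][2] = 1 + -4 = -3) = -3 (attained at k = 2)
  C[2][0] = min over k of (A[2][0] + B[0][0] = 7 + 9 = 16, A[2][1] + B[1][0] = -2 + -1 = -3, A[2][2] + B[2][0] = 4 + 3 = 7) = -3 (attained at k = 1)
  C[2][1] = min over k of (A[2][0] + B[0][1] = 7 + 3 = 10, A[2][1] + B[1][1] = -2 + 3 = 1, A[2][2] + B[2][1] = 4 + -3 = 1) = 1 (attained at k = 1)
  C[2][2] = min over k of (A[2][0] + B[0][2] = 7 + 7 = 14, A[2][1] + B[1][2] = -2 + 5 = 3, A[2][2] + B[2][2] = 4 + -4 = 0) = 0 (attained at k = 2)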